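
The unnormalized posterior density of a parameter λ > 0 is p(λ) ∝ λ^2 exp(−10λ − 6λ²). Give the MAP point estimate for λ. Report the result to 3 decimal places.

ℓ'(λ) = 2/λ − 10 − 12λ. Setting this to zero and multiplying by λ: 12λ² + 10λ − 2 = 0.
λ = (−10 + √(10² + 4·12·2)) / (2·12) = (−10 + √196) / 24 = (−10 + 14)/24 = 1/6.
ℓ''(λ) = −2/λ² − 12 < 0, confirming a maximum.

λ̂_MAP = 0.167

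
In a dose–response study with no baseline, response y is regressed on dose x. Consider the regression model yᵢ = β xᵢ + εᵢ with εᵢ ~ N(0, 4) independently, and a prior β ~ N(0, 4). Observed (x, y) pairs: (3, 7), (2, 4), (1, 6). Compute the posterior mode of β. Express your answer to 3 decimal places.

log p(β | y) = −Σ(yᵢ − βxᵢ)²/(2·4) − β²/(2·4) + const.
Setting the derivative to zero: Σxᵢ(yᵢ − βxᵢ)/4 − β/4 = 0, so β = Σxᵢyᵢ / (Σxᵢ² + σ²/τ²).
Σxᵢyᵢ = 3·7 + 2·4 + 1·6 = 35; Σxᵢ² = 14; σ²/τ² = 1.
β̂_MAP = 35 / (14 + 1) = 35/15 ≈ 2.333.

β̂_MAP = 2.333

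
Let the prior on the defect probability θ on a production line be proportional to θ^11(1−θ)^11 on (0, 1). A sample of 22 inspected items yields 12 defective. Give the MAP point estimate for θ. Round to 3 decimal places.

θ̂_MAP = 0.523

The prior density ∝ θ^11(1−θ)^11 is the kernel of Beta(12, 12).
Data: 12 successes in 22 trials. The binomial likelihood contributes θ^12(1−θ)^10, so the posterior is Beta(12+12, 12+10) = Beta(24, 22).
For Beta(a, b) with a, b > 1 the mode is (a−1)/(a+b−2) = 23/44 ≈ 0.523.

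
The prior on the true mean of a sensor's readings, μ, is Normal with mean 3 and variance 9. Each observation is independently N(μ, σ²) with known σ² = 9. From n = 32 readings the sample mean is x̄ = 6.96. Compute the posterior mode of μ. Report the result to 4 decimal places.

μ̂_MAP = 6.8400

n = 32, x̄ = 6.96.
For a Normal prior and Normal likelihood with known variance, the posterior is Normal; its mode equals its mean, the precision-weighted average.
Prior precision 1/σ₀² = 1/9; data precision n/σ² = 32/9.
μ̂ = ((1/9)·3 + (32/9)·6.96) / (1/9 + 32/9) = 25.08/(11/3) = 6.8400.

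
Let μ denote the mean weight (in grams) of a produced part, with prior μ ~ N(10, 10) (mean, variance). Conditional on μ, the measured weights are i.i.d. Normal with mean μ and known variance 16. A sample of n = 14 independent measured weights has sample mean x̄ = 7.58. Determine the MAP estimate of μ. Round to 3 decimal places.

n = 14, x̄ = 7.58.
For a Normal prior and Normal likelihood with known variance, the posterior is Normal; its mode equals its mean, the precision-weighted average.
Prior precision 1/σ₀² = 1/10 = 0.1; data precision n/σ² = 14/16 = 0.875.
μ̂ = (0.1·10 + 0.875·7.58) / (0.1 + 0.875) = 7.6325/0.975 = 3053/390 ≈ 7.828.

μ̂_MAP = 7.828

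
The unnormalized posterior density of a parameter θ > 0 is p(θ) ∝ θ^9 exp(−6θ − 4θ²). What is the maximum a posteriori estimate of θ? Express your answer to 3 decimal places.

ℓ'(θ) = 9/θ − 6 − 8θ. Setting this to zero and multiplying by θ: 8θ² + 6θ − 9 = 0.
θ = (−6 + √(6² + 4·8·9)) / (2·8) = (−6 + √324) / 16 = (−6 + 18)/16 = 3/4.
ℓ''(θ) = −9/θ² − 8 < 0, confirming a maximum.

θ̂_MAP = 0.750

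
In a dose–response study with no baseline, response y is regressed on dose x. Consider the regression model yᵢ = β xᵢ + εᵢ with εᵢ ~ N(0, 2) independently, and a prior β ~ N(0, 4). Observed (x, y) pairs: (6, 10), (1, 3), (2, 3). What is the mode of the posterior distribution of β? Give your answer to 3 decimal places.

β̂_MAP = 1.663

log p(β | y) = −Σ(yᵢ − βxᵢ)²/(2·2) − β²/(2·4) + const.
Setting the derivative to zero: Σxᵢ(yᵢ − βxᵢ)/2 − β/4 = 0, so β = Σxᵢyᵢ / (Σxᵢ² + σ²/τ²).
Σxᵢyᵢ = 6·10 + 1·3 + 2·3 = 69; Σxᵢ² = 41; σ²/τ² = 0.5.
β̂_MAP = 69 / (41 + 0.5) = 69/41.5 ≈ 1.663.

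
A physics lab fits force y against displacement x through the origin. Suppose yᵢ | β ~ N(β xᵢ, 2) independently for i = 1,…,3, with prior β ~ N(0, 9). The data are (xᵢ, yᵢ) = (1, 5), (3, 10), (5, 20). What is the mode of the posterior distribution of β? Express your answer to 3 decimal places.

log p(β | y) = −Σ(yᵢ − βxᵢ)²/(2·2) − β²/(2·9) + const.
Setting the derivative to zero: Σxᵢ(yᵢ − βxᵢ)/2 − β/9 = 0, so β = Σxᵢyᵢ / (Σxᵢ² + σ²/τ²).
Σxᵢyᵢ = 1·5 + 3·10 + 5·20 = 135; Σxᵢ² = 35; σ²/τ² = 2/9.
β̂_MAP = 135 / (35 + 2/9) = 135/(317/9) = 1215/317 ≈ 3.833.

β̂_MAP = 3.833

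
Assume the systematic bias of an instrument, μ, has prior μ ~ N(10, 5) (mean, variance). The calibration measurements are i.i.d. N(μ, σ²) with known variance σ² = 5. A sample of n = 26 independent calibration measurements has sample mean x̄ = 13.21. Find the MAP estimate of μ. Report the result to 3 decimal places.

n = 26, x̄ = 13.21.
For a Normal prior and Normal likelihood with known variance, the posterior is Normal; its mode equals its mean, the precision-weighted average.
Prior precision 1/σ₀² = 1/5 = 0.2; data precision n/σ² = 26/5 = 5.2.
μ̂ = (0.2·10 + 5.2·13.21) / (0.2 + 5.2) = 70.692/5.4 = 5891/450 ≈ 13.091.

μ̂_MAP = 13.091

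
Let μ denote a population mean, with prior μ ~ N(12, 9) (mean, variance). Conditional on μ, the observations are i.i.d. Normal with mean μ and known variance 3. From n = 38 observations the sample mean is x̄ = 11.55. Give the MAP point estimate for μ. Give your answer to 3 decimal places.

μ̂_MAP = 11.554

n = 38, x̄ = 11.55.
For a Normal prior and Normal likelihood with known variance, the posterior is Normal; its mode equals its mean, the precision-weighted average.
Prior precision 1/σ₀² = 1/9; data precision n/σ² = 38/3.
μ̂ = ((1/9)·12 + (38/3)·11.55) / (1/9 + 38/3) = (4429/30)/(115/9) = 13287/1150 ≈ 11.554.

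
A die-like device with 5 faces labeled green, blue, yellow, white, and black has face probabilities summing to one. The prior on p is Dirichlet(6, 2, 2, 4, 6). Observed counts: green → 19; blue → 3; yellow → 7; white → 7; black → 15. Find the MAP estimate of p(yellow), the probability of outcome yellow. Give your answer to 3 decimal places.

The posterior is Dirichlet(αᵢ + nᵢ) = Dirichlet(25, 5, 9, 11, 21).
For a Dirichlet(a₁,…,a_K) with all aᵢ > 1, the mode has j-th component (aⱼ − 1)/(Σaᵢ − K).
Here Σaᵢ = 71 and K = 5, so p(yellow) = (9 − 1)/(71 − 5) = 8/66 ≈ 0.121.

MAP estimate of p(yellow) = 0.121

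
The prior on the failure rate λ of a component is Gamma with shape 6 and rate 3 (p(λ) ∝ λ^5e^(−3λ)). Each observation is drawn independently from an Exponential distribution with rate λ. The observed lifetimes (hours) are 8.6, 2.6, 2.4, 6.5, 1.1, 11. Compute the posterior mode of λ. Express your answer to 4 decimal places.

λ̂_MAP = 0.3125

The Exponential(rate=λ) likelihood is ∝ λ^n e^(−λΣtᵢ). Here n = 6 and Σtᵢ = 8.6 + 2.6 + 2.4 + 6.5 + 1.1 + 11 = 32.2.
Posterior ∝ λ^5e^(−3λ) · λ^6e^(−32.2λ) = λ^11e^(−35.2λ), i.e. Gamma(12, 35.2).
Mode = (a−1)/b = 11/35.2 ≈ 0.3125.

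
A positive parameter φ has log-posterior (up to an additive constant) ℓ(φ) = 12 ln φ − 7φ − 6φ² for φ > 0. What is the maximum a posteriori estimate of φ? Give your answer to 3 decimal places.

φ̂_MAP = 0.750

ℓ'(φ) = 12/φ − 7 − 12φ. Setting this to zero and multiplying by φ: 12φ² + 7φ − 12 = 0.
φ = (−7 + √(7² + 4·12·12)) / (2·12) = (−7 + √625) / 24 = (−7 + 25)/24 = 3/4.
ℓ''(φ) = −12/φ² − 12 < 0, confirming a maximum.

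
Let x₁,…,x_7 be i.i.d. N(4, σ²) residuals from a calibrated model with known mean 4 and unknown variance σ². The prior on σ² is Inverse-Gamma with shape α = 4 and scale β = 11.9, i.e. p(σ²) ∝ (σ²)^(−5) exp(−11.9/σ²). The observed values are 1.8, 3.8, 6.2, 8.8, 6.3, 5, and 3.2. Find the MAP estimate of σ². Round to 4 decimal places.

σ̂²_MAP = 3.7347

Sum of squared deviations about the known mean: SS = (1.8−4)² + (3.8−4)² + (6.2−4)² + (8.8−4)² + (6.3−4)² + (5−4)² + (3.2−4)² = 39.69.
The Normal likelihood contributes (σ²)^(−n/2) exp(−SS/(2σ²)), so the posterior is Inverse-Gamma(α + n/2, β + SS/2) = Inverse-Gamma(7.5, 31.745).
The mode of Inverse-Gamma(a, b) is b/(a+1) = 31.745/8.5 ≈ 3.7347.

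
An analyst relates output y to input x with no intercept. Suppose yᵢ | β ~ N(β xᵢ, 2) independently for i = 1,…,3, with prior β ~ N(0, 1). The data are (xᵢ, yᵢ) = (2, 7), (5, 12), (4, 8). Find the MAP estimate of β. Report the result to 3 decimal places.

log p(β | y) = −Σ(yᵢ − βxᵢ)²/(2·2) − β²/(2·1) + const.
Setting the derivative to zero: Σxᵢ(yᵢ − βxᵢ)/2 − β/1 = 0, so β = Σxᵢyᵢ / (Σxᵢ² + σ²/τ²).
Σxᵢyᵢ = 2·7 + 5·12 + 4·8 = 106; Σxᵢ² = 45; σ²/τ² = 2.
β̂_MAP = 106 / (45 + 2) = 106/47 ≈ 2.255.

β̂_MAP = 2.255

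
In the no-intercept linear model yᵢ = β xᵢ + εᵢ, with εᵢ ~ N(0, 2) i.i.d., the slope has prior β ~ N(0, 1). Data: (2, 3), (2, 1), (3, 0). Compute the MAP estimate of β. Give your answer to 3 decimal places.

log p(β | y) = −Σ(yᵢ − βxᵢ)²/(2·2) − β²/(2·1) + const.
Setting the derivative to zero: Σxᵢ(yᵢ − βxᵢ)/2 − β/1 = 0, so β = Σxᵢyᵢ / (Σxᵢ² + σ²/τ²).
Σxᵢyᵢ = 2·3 + 2·1 + 3·0 = 8; Σxᵢ² = 17; σ²/τ² = 2.
β̂_MAP = 8 / (17 + 2) = 8/19 ≈ 0.421.

β̂_MAP = 0.421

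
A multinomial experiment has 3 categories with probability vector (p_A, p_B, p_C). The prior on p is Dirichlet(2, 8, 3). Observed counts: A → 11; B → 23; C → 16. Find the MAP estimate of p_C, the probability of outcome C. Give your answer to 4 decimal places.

The posterior is Dirichlet(αᵢ + nᵢ) = Dirichlet(13, 31, 19).
For a Dirichlet(a₁,…,a_K) with all aᵢ > 1, the mode has j-th component (aⱼ − 1)/(Σaᵢ − K).
Here Σaᵢ = 63 and K = 3, so p_C = (19 − 1)/(63 − 3) = 18/60 ≈ 0.3000.

MAP estimate of p_C = 0.3000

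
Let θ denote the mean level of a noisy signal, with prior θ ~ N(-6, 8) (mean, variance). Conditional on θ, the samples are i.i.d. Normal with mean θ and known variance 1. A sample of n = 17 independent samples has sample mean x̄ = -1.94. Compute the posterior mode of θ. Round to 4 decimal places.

n = 17, x̄ = -1.94.
For a Normal prior and Normal likelihood with known variance, the posterior is Normal; its mode equals its mean, the precision-weighted average.
Prior precision 1/σ₀² = 1/8 = 0.125; data precision n/σ² = 17/1 = 17.
θ̂ = (0.125·(-6) + 17·(-1.94)) / (0.125 + 17) = (-33.73)/17.125 = -6746/3425 ≈ -1.9696.

θ̂_MAP = -1.9696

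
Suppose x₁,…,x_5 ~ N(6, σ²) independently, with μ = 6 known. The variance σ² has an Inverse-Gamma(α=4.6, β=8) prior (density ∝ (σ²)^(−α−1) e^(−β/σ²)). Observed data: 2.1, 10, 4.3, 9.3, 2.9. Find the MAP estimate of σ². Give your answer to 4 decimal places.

Sum of squared deviations about the known mean: SS = (2.1−6)² + (10−6)² + (4.3−6)² + (9.3−6)² + (2.9−6)² = 54.6.
The Normal likelihood contributes (σ²)^(−n/2) exp(−SS/(2σ²)), so the posterior is Inverse-Gamma(α + n/2, β + SS/2) = Inverse-Gamma(7.1, 35.3).
The mode of Inverse-Gamma(a, b) is b/(a+1) = 35.3/8.1 ≈ 4.3580.

σ̂²_MAP = 4.3580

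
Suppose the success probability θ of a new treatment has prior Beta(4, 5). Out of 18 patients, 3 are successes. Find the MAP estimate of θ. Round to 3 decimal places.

θ̂_MAP = 0.240

Prior: Beta(4, 5).
Data: 3 successes in 18 trials. The binomial likelihood contributes θ^3(1−θ)^15, so the posterior is Beta(4+3, 5+15) = Beta(7, 20).
For Beta(a, b) with a, b > 1 the mode is (a−1)/(a+b−2) = 6/25 ≈ 0.240.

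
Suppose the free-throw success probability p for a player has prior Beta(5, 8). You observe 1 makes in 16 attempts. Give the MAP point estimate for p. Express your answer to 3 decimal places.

p̂_MAP = 0.185

Prior: Beta(5, 8).
Data: 1 success in 16 trials. The binomial likelihood contributes p(1−p)^15, so the posterior is Beta(5+1, 8+15) = Beta(6, 23).
For Beta(a, b) with a, b > 1 the mode is (a−1)/(a+b−2) = 5/27 ≈ 0.185.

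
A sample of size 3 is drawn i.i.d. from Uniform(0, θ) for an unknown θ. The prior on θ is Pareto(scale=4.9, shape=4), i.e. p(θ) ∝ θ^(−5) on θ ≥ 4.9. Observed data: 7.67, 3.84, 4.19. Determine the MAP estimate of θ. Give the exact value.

The Uniform(0, θ) likelihood is θ^(−n) for θ ≥ max(xᵢ), zero otherwise. Here max(xᵢ) = 7.67.
Posterior ∝ θ^(−5) · θ^(−3) = θ^(−8) on θ ≥ max(4.9, 7.67) = 7.67.
This density is strictly decreasing in θ, so the posterior mode lies at the lower boundary of the support.

θ̂_MAP = 7.67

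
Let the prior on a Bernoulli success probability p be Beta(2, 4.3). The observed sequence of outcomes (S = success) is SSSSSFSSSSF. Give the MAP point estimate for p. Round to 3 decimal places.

Prior: Beta(2, 4.3).
Data: 9 successes in 11 trials (from the sequence). The binomial likelihood contributes p^9(1−p)^2, so the posterior is Beta(2+9, 4.3+2) = Beta(11, 6.3).
For Beta(a, b) with a, b > 1 the mode is (a−1)/(a+b−2) = 10/15.3 ≈ 0.654.

p̂_MAP = 0.654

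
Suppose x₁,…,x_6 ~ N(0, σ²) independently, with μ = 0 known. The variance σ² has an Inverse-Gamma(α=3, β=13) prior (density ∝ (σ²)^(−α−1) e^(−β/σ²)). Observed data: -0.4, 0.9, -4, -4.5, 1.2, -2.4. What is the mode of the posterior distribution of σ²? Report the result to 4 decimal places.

Sum of squared deviations about the known mean: SS = (-0.4−0)² + (0.9−0)² + (-4−0)² + (-4.5−0)² + (1.2−0)² + (-2.4−0)² = 44.42.
The Normal likelihood contributes (σ²)^(−n/2) exp(−SS/(2σ²)), so the posterior is Inverse-Gamma(α + n/2, β + SS/2) = Inverse-Gamma(6, 35.21).
The mode of Inverse-Gamma(a, b) is b/(a+1) = 35.21/7 ≈ 5.0300.

σ̂²_MAP = 5.0300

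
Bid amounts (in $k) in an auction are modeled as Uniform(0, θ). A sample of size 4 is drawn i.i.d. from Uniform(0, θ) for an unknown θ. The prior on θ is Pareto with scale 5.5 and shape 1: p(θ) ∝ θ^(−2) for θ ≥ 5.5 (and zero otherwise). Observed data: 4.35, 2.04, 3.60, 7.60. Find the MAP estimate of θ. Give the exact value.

The Uniform(0, θ) likelihood is θ^(−n) for θ ≥ max(xᵢ), zero otherwise. Here max(xᵢ) = 7.60.
Posterior ∝ θ^(−2) · θ^(−4) = θ^(−6) on θ ≥ max(5.5, 7.60) = 7.60.
This density is strictly decreasing in θ, so the posterior mode lies at the lower boundary of the support.

θ̂_MAP = 7.60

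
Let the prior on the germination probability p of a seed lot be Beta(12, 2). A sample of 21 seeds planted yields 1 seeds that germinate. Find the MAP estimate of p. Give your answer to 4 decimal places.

Prior: Beta(12, 2).
Data: 1 success in 21 trials. The binomial likelihood contributes p(1−p)^20, so the posterior is Beta(12+1, 2+20) = Beta(13, 22).
For Beta(a, b) with a, b > 1 the mode is (a−1)/(a+b−2) = 12/33 ≈ 0.3636.

p̂_MAP = 0.3636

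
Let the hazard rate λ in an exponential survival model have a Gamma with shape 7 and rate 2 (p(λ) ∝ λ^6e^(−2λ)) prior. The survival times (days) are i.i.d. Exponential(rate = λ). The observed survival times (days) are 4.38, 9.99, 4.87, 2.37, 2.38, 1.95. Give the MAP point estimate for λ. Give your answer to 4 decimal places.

The Exponential(rate=λ) likelihood is ∝ λ^n e^(−λΣtᵢ). Here n = 6 and Σtᵢ = 4.38 + 9.99 + 4.87 + 2.37 + 2.38 + 1.95 = 25.94.
Posterior ∝ λ^6e^(−2λ) · λ^6e^(−25.94λ) = λ^12e^(−27.94λ), i.e. Gamma(13, 27.94).
Mode = (a−1)/b = 12/27.94 ≈ 0.4295.

λ̂_MAP = 0.4295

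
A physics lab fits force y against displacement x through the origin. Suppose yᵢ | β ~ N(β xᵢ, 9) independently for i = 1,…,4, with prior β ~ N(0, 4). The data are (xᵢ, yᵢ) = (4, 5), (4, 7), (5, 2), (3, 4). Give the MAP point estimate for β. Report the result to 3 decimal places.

log p(β | y) = −Σ(yᵢ − βxᵢ)²/(2·9) − β²/(2·4) + const.
Setting the derivative to zero: Σxᵢ(yᵢ − βxᵢ)/9 − β/4 = 0, so β = Σxᵢyᵢ / (Σxᵢ² + σ²/τ²).
Σxᵢyᵢ = 4·5 + 4·7 + 5·2 + 3·4 = 70; Σxᵢ² = 66; σ²/τ² = 2.25.
β̂_MAP = 70 / (66 + 2.25) = 70/68.25 ≈ 1.026.

β̂_MAP = 1.026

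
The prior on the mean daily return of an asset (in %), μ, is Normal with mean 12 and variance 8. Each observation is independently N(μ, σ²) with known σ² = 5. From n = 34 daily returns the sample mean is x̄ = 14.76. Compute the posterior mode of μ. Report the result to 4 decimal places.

μ̂_MAP = 14.7102

n = 34, x̄ = 14.76.
For a Normal prior and Normal likelihood with known variance, the posterior is Normal; its mode equals its mean, the precision-weighted average.
Prior precision 1/σ₀² = 1/8 = 0.125; data precision n/σ² = 34/5 = 6.8.
μ̂ = (0.125·12 + 6.8·14.76) / (0.125 + 6.8) = 101.868/6.925 = 101868/6925 ≈ 14.7102.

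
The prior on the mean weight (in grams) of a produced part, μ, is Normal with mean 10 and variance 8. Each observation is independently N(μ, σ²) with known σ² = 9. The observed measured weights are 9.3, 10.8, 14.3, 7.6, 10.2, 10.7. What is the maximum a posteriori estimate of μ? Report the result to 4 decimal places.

n = 6; x̄ = (9.3 + 10.8 + 14.3 + 7.6 + 10.2 + 10.7)/6 = 62.9/6 = 629/60 ≈ 10.4833.
For a Normal prior and Normal likelihood with known variance, the posterior is Normal; its mode equals its mean, the precision-weighted average.
Prior precision 1/σ₀² = 1/8 = 0.125; data precision n/σ² = 6/9 = 2/3.
μ̂ = (0.125·10 + (2/3)·(629/60)) / (0.125 + 2/3) = (1483/180)/(19/24) = 2966/285 ≈ 10.4070.

μ̂_MAP = 10.4070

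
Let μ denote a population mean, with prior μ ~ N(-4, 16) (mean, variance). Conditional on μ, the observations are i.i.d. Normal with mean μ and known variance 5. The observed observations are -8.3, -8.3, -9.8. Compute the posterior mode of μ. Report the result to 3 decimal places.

n = 3; x̄ = ((-8.3) + (-8.3) + (-9.8))/3 = -26.4/3 = -8.8.
For a Normal prior and Normal likelihood with known variance, the posterior is Normal; its mode equals its mean, the precision-weighted average.
Prior precision 1/σ₀² = 1/16 = 0.0625; data precision n/σ² = 3/5 = 0.6.
μ̂ = (0.0625·(-4) + 0.6·(-8.8)) / (0.0625 + 0.6) = (-5.53)/0.6625 = -2212/265 ≈ -8.347.

μ̂_MAP = -8.347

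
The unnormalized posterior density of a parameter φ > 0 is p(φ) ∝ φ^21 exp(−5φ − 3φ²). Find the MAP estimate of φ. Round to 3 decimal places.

φ̂_MAP = 1.500

ℓ'(φ) = 21/φ − 5 − 6φ. Setting this to zero and multiplying by φ: 6φ² + 5φ − 21 = 0.
φ = (−5 + √(5² + 4·6·21)) / (2·6) = (−5 + √529) / 12 = (−5 + 23)/12 = 3/2.
ℓ''(φ) = −21/φ² − 6 < 0, confirming a maximum.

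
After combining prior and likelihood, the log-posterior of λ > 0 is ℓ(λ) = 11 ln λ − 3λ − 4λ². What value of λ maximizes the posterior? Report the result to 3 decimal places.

λ̂_MAP = 1.000

ℓ'(λ) = 11/λ − 3 − 8λ. Setting this to zero and multiplying by λ: 8λ² + 3λ − 11 = 0.
λ = (−3 + √(3² + 4·8·11)) / (2·8) = (−3 + √361) / 16 = (−3 + 19)/16 = 1.
ℓ''(λ) = −11/λ² − 8 < 0, confirming a maximum.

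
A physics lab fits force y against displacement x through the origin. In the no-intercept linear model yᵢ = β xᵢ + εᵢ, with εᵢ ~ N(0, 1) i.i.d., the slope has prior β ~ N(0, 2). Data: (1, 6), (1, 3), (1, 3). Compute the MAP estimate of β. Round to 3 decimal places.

log p(β | y) = −Σ(yᵢ − βxᵢ)²/(2·1) − β²/(2·2) + const.
Setting the derivative to zero: Σxᵢ(yᵢ − βxᵢ)/1 − β/2 = 0, so β = Σxᵢyᵢ / (Σxᵢ² + σ²/τ²).
Σxᵢyᵢ = 1·6 + 1·3 + 1·3 = 12; Σxᵢ² = 3; σ²/τ² = 0.5.
β̂_MAP = 12 / (3 + 0.5) = 12/3.5 ≈ 3.429.

β̂_MAP = 3.429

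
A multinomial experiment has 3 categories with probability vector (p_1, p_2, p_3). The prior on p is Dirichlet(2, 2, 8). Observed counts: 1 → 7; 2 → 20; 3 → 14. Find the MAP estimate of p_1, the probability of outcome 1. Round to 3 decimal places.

MAP estimate: 0.160

The posterior is Dirichlet(αᵢ + nᵢ) = Dirichlet(9, 22, 22).
For a Dirichlet(a₁,…,a_K) with all aᵢ > 1, the mode has j-th component (aⱼ − 1)/(Σaᵢ − K).
Here Σaᵢ = 53 and K = 3, so p_1 = (9 − 1)/(53 − 3) = 8/50 ≈ 0.160.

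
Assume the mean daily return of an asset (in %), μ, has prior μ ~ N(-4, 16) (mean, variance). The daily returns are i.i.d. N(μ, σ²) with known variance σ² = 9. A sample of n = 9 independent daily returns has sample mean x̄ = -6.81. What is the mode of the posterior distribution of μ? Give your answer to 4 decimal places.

μ̂_MAP = -6.6447

n = 9, x̄ = -6.81.
For a Normal prior and Normal likelihood with known variance, the posterior is Normal; its mode equals its mean, the precision-weighted average.
Prior precision 1/σ₀² = 1/16 = 0.0625; data precision n/σ² = 9/9 = 1.
μ̂ = (0.0625·(-4) + 1·(-6.81)) / (0.0625 + 1) = (-7.06)/1.0625 = -2824/425 ≈ -6.6447.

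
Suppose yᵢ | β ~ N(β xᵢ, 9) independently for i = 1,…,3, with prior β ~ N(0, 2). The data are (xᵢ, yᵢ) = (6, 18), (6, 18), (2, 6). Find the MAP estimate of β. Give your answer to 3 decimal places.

log p(β | y) = −Σ(yᵢ − βxᵢ)²/(2·9) − β²/(2·2) + const.
Setting the derivative to zero: Σxᵢ(yᵢ − βxᵢ)/9 − β/2 = 0, so β = Σxᵢyᵢ / (Σxᵢ² + σ²/τ²).
Σxᵢyᵢ = 6·18 + 6·18 + 2·6 = 228; Σxᵢ² = 76; σ²/τ² = 4.5.
β̂_MAP = 228 / (76 + 4.5) = 228/80.5 ≈ 2.832.

β̂_MAP = 2.832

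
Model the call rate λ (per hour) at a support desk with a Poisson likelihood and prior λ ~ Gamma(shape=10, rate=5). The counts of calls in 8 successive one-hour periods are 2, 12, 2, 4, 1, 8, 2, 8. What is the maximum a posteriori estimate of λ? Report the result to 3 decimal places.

Σxᵢ = 2+12+2+4+1+8+2+8 = 39, with n = 8.
Posterior ∝ λ^9e^(−5λ) · λ^39e^(−8λ) = λ^48e^(−13λ), i.e. Gamma(shape=49, rate=13).
The mode of a Gamma(a, b) with a ≥ 1 (shape–rate) is (a−1)/b = 48/13 ≈ 3.692.

λ̂_MAP = 3.692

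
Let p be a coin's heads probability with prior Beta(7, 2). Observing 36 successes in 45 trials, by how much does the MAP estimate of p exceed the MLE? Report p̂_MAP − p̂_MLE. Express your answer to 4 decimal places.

MAP − MLE = 0.0077

Posterior is Beta(43, 11); MAP = (43−1)/(54−2) = 42/52 ≈ 0.80769.
MLE ignores the prior: p̂_MLE = k/n = 36/45 ≈ 0.80000.
Difference = 42/52 − 36/45 = 1/130 ≈ 0.0077.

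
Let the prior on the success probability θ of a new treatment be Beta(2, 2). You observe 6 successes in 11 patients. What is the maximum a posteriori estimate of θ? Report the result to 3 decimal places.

Prior: Beta(2, 2).
Data: 6 successes in 11 trials. The binomial likelihood contributes θ^6(1−θ)^5, so the posterior is Beta(2+6, 2+5) = Beta(8, 7).
For Beta(a, b) with a, b > 1 the mode is (a−1)/(a+b−2) = 7/13 ≈ 0.538.

θ̂_MAP = 0.538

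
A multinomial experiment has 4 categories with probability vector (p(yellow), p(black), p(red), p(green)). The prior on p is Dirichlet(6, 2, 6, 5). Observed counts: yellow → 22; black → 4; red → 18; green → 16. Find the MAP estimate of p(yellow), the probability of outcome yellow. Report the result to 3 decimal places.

The posterior is Dirichlet(αᵢ + nᵢ) = Dirichlet(28, 6, 24, 21).
For a Dirichlet(a₁,…,a_K) with all aᵢ > 1, the mode has j-th component (aⱼ − 1)/(Σaᵢ − K).
Here Σaᵢ = 79 and K = 4, so p(yellow) = (28 − 1)/(79 − 4) = 27/75 ≈ 0.360.

MAP estimate of p(yellow) = 0.360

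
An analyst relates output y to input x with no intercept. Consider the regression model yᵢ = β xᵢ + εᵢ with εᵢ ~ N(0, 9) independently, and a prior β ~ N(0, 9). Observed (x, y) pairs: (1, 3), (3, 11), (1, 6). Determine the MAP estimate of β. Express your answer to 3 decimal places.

log p(β | y) = −Σ(yᵢ − βxᵢ)²/(2·9) − β²/(2·9) + const.
Setting the derivative to zero: Σxᵢ(yᵢ − βxᵢ)/9 − β/9 = 0, so β = Σxᵢyᵢ / (Σxᵢ² + σ²/τ²).
Σxᵢyᵢ = 1·3 + 3·11 + 1·6 = 42; Σxᵢ² = 11; σ²/τ² = 1.
β̂_MAP = 42 / (11 + 1) = 42/12 ≈ 3.500.

β̂_MAP = 3.500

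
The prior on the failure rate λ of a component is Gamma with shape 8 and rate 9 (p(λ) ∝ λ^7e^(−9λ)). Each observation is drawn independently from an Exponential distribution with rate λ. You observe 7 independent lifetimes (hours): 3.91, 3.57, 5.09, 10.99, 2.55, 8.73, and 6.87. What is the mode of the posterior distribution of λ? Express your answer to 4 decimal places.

The Exponential(rate=λ) likelihood is ∝ λ^n e^(−λΣtᵢ). Here n = 7 and Σtᵢ = 3.91 + 3.57 + 5.09 + 10.99 + 2.55 + 8.73 + 6.87 = 41.71.
Posterior ∝ λ^7e^(−9λ) · λ^7e^(−41.71λ) = λ^14e^(−50.71λ), i.e. Gamma(15, 50.71).
Mode = (a−1)/b = 14/50.71 ≈ 0.2761.

λ̂_MAP = 0.2761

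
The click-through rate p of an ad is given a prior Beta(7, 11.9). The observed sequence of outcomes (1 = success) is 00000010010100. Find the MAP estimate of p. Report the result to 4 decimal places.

p̂_MAP = 0.2913

Prior: Beta(7, 11.9).
Data: 3 successes in 14 trials (from the sequence). The binomial likelihood contributes p^3(1−p)^11, so the posterior is Beta(7+3, 11.9+11) = Beta(10, 22.9).
For Beta(a, b) with a, b > 1 the mode is (a−1)/(a+b−2) = 9/30.9 ≈ 0.2913.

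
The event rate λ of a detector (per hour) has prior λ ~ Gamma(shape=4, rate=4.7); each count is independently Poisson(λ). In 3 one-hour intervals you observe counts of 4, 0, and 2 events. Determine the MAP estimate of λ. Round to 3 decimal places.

λ̂_MAP = 1.169

Σxᵢ = 4+0+2 = 6, with n = 3.
Posterior ∝ λ^3e^(−4.7λ) · λ^6e^(−3λ) = λ^9e^(−7.7λ), i.e. Gamma(shape=10, rate=7.7).
The mode of a Gamma(a, b) with a ≥ 1 (shape–rate) is (a−1)/b = 9/7.7 ≈ 1.169.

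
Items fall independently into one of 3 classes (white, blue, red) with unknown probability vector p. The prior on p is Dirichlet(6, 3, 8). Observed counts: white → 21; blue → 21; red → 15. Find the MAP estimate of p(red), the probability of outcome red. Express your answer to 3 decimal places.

The posterior is Dirichlet(αᵢ + nᵢ) = Dirichlet(27, 24, 23).
For a Dirichlet(a₁,…,a_K) with all aᵢ > 1, the mode has j-th component (aⱼ − 1)/(Σaᵢ − K).
Here Σaᵢ = 74 and K = 3, so p(red) = (23 − 1)/(74 − 3) = 22/71 ≈ 0.310.

MAP estimate of p(red) = 0.310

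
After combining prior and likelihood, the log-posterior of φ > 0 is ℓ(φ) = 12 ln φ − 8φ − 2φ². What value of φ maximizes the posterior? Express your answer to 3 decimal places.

φ̂_MAP = 1.000

ℓ'(φ) = 12/φ − 8 − 4φ. Setting this to zero and multiplying by φ: 4φ² + 8φ − 12 = 0.
φ = (−8 + √(8² + 4·4·12)) / (2·4) = (−8 + √256) / 8 = (−8 + 16)/8 = 1.
ℓ''(φ) = −12/φ² − 4 < 0, confirming a maximum.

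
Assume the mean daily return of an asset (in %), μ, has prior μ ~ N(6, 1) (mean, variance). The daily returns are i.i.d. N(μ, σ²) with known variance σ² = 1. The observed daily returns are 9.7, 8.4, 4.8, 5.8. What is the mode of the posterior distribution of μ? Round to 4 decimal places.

n = 4; x̄ = (9.7 + 8.4 + 4.8 + 5.8)/4 = 28.7/4 = 7.175.
For a Normal prior and Normal likelihood with known variance, the posterior is Normal; its mode equals its mean, the precision-weighted average.
Prior precision 1/σ₀² = 1/1 = 1; data precision n/σ² = 4/1 = 4.
μ̂ = (1·6 + 4·7.175) / (1 + 4) = 34.7/5 = 6.9400.

μ̂_MAP = 6.9400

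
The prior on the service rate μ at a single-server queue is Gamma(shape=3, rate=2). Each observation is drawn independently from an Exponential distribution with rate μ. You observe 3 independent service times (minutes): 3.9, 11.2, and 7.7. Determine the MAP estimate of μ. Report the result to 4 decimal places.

The Exponential(rate=μ) likelihood is ∝ μ^n e^(−μΣtᵢ). Here n = 3 and Σtᵢ = 3.9 + 11.2 + 7.7 = 22.8.
Posterior ∝ μ^2e^(−2μ) · μ^3e^(−22.8μ) = μ^5e^(−24.8μ), i.e. Gamma(6, 24.8).
Mode = (a−1)/b = 5/24.8 ≈ 0.2016.

μ̂_MAP = 0.2016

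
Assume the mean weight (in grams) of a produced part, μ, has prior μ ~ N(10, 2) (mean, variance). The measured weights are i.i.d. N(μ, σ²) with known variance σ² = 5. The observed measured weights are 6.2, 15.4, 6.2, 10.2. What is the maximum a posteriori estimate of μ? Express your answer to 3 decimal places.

n = 4; x̄ = (6.2 + 15.4 + 6.2 + 10.2)/4 = 38/4 = 9.5.
For a Normal prior and Normal likelihood with known variance, the posterior is Normal; its mode equals its mean, the precision-weighted average.
Prior precision 1/σ₀² = 1/2 = 0.5; data precision n/σ² = 4/5 = 0.8.
μ̂ = (0.5·10 + 0.8·9.5) / (0.5 + 0.8) = 12.6/1.3 = 126/13 ≈ 9.692.

μ̂_MAP = 9.692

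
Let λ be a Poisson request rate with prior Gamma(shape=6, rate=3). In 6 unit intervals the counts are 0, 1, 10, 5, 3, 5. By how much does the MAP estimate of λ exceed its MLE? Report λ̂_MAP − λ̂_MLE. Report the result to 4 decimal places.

Σxᵢ = 24. Posterior is Gamma(30, 9); MAP = (30−1)/9 = 29/9 ≈ 3.22222.
MLE = x̄ = 24/6 ≈ 4.00000.
Difference = 29/9 − 24/6 = -7/9 ≈ -0.7778.

MAP − MLE = -0.7778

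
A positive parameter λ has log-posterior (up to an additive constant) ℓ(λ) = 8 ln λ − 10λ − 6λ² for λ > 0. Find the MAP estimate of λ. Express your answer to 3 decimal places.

λ̂_MAP = 0.500

ℓ'(λ) = 8/λ − 10 − 12λ. Setting this to zero and multiplying by λ: 12λ² + 10λ − 8 = 0.
λ = (−10 + √(10² + 4·12·8)) / (2·12) = (−10 + √484) / 24 = (−10 + 22)/24 = 1/2.
ℓ''(λ) = −8/λ² − 12 < 0, confirming a maximum.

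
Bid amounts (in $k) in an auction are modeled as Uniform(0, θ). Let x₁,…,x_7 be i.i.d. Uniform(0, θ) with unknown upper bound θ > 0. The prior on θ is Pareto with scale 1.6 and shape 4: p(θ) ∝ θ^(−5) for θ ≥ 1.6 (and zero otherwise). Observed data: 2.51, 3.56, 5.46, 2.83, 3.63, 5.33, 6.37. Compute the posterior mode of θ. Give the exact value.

The Uniform(0, θ) likelihood is θ^(−n) for θ ≥ max(xᵢ), zero otherwise. Here max(xᵢ) = 6.37.
Posterior ∝ θ^(−5) · θ^(−7) = θ^(−12) on θ ≥ max(1.6, 6.37) = 6.37.
This density is strictly decreasing in θ, so the posterior mode lies at the lower boundary of the support.

θ̂_MAP = 6.37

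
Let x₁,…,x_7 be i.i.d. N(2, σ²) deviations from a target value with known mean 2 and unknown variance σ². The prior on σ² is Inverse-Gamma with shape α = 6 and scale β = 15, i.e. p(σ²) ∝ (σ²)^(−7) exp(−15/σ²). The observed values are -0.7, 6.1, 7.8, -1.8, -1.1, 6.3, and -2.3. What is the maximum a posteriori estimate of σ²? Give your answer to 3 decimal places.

σ̂²_MAP = 7.084

Sum of squared deviations about the known mean: SS = (-0.7−2)² + (6.1−2)² + (7.8−2)² + (-1.8−2)² + (-1.1−2)² + (6.3−2)² + (-2.3−2)² = 118.77.
The Normal likelihood contributes (σ²)^(−n/2) exp(−SS/(2σ²)), so the posterior is Inverse-Gamma(α + n/2, β + SS/2) = Inverse-Gamma(9.5, 74.385).
The mode of Inverse-Gamma(a, b) is b/(a+1) = 74.385/10.5 ≈ 7.084.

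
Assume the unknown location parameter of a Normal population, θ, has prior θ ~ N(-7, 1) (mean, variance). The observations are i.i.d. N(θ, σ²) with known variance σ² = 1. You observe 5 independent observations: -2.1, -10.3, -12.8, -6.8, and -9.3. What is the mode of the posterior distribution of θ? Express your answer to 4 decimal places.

θ̂_MAP = -8.0500

n = 5; x̄ = ((-2.1) + (-10.3) + (-12.8) + (-6.8) + (-9.3))/5 = -41.3/5 = -8.26.
For a Normal prior and Normal likelihood with known variance, the posterior is Normal; its mode equals its mean, the precision-weighted average.
Prior precision 1/σ₀² = 1/1 = 1; data precision n/σ² = 5/1 = 5.
θ̂ = (1·(-7) + 5·(-8.26)) / (1 + 5) = (-48.3)/6 = -8.0500.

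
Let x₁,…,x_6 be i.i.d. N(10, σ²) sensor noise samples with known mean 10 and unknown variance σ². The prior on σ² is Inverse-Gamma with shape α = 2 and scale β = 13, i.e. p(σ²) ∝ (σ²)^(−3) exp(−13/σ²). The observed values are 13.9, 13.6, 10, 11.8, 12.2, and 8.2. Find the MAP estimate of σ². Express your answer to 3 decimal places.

Sum of squared deviations about the known mean: SS = (13.9−10)² + (13.6−10)² + (10−10)² + (11.8−10)² + (12.2−10)² + (8.2−10)² = 39.49.
The Normal likelihood contributes (σ²)^(−n/2) exp(−SS/(2σ²)), so the posterior is Inverse-Gamma(α + n/2, β + SS/2) = Inverse-Gamma(5, 32.745).
The mode of Inverse-Gamma(a, b) is b/(a+1) = 32.745/6 ≈ 5.458.

σ̂²_MAP = 5.458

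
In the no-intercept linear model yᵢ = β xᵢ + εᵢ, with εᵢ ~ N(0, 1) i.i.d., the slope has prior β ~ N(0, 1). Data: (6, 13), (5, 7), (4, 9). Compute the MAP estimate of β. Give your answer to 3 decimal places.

log p(β | y) = −Σ(yᵢ − βxᵢ)²/(2·1) − β²/(2·1) + const.
Setting the derivative to zero: Σxᵢ(yᵢ − βxᵢ)/1 − β/1 = 0, so β = Σxᵢyᵢ / (Σxᵢ² + σ²/τ²).
Σxᵢyᵢ = 6·13 + 5·7 + 4·9 = 149; Σxᵢ² = 77; σ²/τ² = 1.
β̂_MAP = 149 / (77 + 1) = 149/78 ≈ 1.910.

β̂_MAP = 1.910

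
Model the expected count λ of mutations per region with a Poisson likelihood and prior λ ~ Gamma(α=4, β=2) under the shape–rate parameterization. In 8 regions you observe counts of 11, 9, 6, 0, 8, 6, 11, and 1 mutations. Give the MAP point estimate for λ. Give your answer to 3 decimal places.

λ̂_MAP = 5.500

Σxᵢ = 11+9+6+0+8+6+11+1 = 52, with n = 8.
Posterior ∝ λ^3e^(−2λ) · λ^52e^(−8λ) = λ^55e^(−10λ), i.e. Gamma(shape=56, rate=10).
The mode of a Gamma(a, b) with a ≥ 1 (shape–rate) is (a−1)/b = 55/10 ≈ 5.500.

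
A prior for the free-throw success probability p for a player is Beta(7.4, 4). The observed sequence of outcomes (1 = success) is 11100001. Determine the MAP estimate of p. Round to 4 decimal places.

Prior: Beta(7.4, 4).
Data: 4 successes in 8 trials (from the sequence). The binomial likelihood contributes p^4(1−p)^4, so the posterior is Beta(7.4+4, 4+4) = Beta(11.4, 8).
For Beta(a, b) with a, b > 1 the mode is (a−1)/(a+b−2) = 10.4/17.4 ≈ 0.5977.

p̂_MAP = 0.5977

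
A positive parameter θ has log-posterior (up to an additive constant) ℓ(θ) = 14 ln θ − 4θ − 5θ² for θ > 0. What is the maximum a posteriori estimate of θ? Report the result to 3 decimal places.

θ̂_MAP = 1.000

ℓ'(θ) = 14/θ − 4 − 10θ. Setting this to zero and multiplying by θ: 10θ² + 4θ − 14 = 0.
θ = (−4 + √(4² + 4·10·14)) / (2·10) = (−4 + √576) / 20 = (−4 + 24)/20 = 1.
ℓ''(θ) = −14/θ² − 10 < 0, confirming a maximum.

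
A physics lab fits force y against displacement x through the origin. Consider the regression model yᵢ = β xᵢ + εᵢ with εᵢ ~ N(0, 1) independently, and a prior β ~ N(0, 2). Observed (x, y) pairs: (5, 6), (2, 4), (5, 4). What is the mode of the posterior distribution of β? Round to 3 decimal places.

log p(β | y) = −Σ(yᵢ − βxᵢ)²/(2·1) − β²/(2·2) + const.
Setting the derivative to zero: Σxᵢ(yᵢ − βxᵢ)/1 − β/2 = 0, so β = Σxᵢyᵢ / (Σxᵢ² + σ²/τ²).
Σxᵢyᵢ = 5·6 + 2·4 + 5·4 = 58; Σxᵢ² = 54; σ²/τ² = 0.5.
β̂_MAP = 58 / (54 + 0.5) = 58/54.5 ≈ 1.064.

β̂_MAP = 1.064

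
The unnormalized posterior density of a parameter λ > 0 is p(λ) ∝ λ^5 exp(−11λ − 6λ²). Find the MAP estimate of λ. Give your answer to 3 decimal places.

λ̂_MAP = 0.333

ℓ'(λ) = 5/λ − 11 − 12λ. Setting this to zero and multiplying by λ: 12λ² + 11λ − 5 = 0.
λ = (−11 + √(11² + 4·12·5)) / (2·12) = (−11 + √361) / 24 = (−11 + 19)/24 = 1/3.
ℓ''(λ) = −5/λ² − 12 < 0, confirming a maximum.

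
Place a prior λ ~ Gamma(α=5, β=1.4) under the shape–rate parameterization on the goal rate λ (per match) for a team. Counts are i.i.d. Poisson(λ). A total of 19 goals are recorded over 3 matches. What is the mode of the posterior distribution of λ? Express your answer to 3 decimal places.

Σxᵢ = 19, n = 3.
Posterior ∝ λ^4e^(−1.4λ) · λ^19e^(−3λ) = λ^23e^(−4.4λ), i.e. Gamma(shape=24, rate=4.4).
The mode of a Gamma(a, b) with a ≥ 1 (shape–rate) is (a−1)/b = 23/4.4 ≈ 5.227.

λ̂_MAP = 5.227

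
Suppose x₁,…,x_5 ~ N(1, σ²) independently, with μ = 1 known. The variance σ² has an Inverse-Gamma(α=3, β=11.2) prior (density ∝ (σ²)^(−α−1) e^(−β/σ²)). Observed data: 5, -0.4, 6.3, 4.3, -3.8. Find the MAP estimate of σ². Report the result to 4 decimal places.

σ̂²_MAP = 7.8754

Sum of squared deviations about the known mean: SS = (5−1)² + (-0.4−1)² + (6.3−1)² + (4.3−1)² + (-3.8−1)² = 79.98.
The Normal likelihood contributes (σ²)^(−n/2) exp(−SS/(2σ²)), so the posterior is Inverse-Gamma(α + n/2, β + SS/2) = Inverse-Gamma(5.5, 51.19).
The mode of Inverse-Gamma(a, b) is b/(a+1) = 51.19/6.5 ≈ 7.8754.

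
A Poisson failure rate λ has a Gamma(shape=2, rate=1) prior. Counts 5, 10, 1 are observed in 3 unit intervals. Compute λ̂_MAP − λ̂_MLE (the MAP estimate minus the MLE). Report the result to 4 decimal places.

MAP − MLE = -1.0833

Σxᵢ = 16. Posterior is Gamma(18, 4); MAP = (18−1)/4 = 17/4 ≈ 4.25000.
MLE = x̄ = 16/3 ≈ 5.33333.
Difference = 17/4 − 16/3 = -13/12 ≈ -1.0833.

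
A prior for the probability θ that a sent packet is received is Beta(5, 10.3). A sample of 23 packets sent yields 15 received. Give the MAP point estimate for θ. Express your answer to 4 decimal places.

θ̂_MAP = 0.5234

Prior: Beta(5, 10.3).
Data: 15 successes in 23 trials. The binomial likelihood contributes θ^15(1−θ)^8, so the posterior is Beta(5+15, 10.3+8) = Beta(20, 18.3).
For Beta(a, b) with a, b > 1 the mode is (a−1)/(a+b−2) = 19/36.3 ≈ 0.5234.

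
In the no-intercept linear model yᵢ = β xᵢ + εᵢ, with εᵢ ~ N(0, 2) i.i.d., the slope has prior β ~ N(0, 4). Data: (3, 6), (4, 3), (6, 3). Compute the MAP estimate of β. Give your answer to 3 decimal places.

β̂_MAP = 0.780

log p(β | y) = −Σ(yᵢ − βxᵢ)²/(2·2) − β²/(2·4) + const.
Setting the derivative to zero: Σxᵢ(yᵢ − βxᵢ)/2 − β/4 = 0, so β = Σxᵢyᵢ / (Σxᵢ² + σ²/τ²).
Σxᵢyᵢ = 3·6 + 4·3 + 6·3 = 48; Σxᵢ² = 61; σ²/τ² = 0.5.
β̂_MAP = 48 / (61 + 0.5) = 48/61.5 ≈ 0.780.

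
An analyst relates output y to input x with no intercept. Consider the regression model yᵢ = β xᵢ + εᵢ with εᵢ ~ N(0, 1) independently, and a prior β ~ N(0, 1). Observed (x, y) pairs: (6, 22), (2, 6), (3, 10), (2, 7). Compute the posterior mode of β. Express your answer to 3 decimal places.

β̂_MAP = 3.481

log p(β | y) = −Σ(yᵢ − βxᵢ)²/(2·1) − β²/(2·1) + const.
Setting the derivative to zero: Σxᵢ(yᵢ − βxᵢ)/1 − β/1 = 0, so β = Σxᵢyᵢ / (Σxᵢ² + σ²/τ²).
Σxᵢyᵢ = 6·22 + 2·6 + 3·10 + 2·7 = 188; Σxᵢ² = 53; σ²/τ² = 1.
β̂_MAP = 188 / (53 + 1) = 188/54 ≈ 3.481.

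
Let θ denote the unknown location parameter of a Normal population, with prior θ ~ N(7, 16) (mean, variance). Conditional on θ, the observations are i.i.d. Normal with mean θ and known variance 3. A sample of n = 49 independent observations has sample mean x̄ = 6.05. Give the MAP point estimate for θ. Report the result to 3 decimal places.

n = 49, x̄ = 6.05.
For a Normal prior and Normal likelihood with known variance, the posterior is Normal; its mode equals its mean, the precision-weighted average.
Prior precision 1/σ₀² = 1/16 = 0.0625; data precision n/σ² = 49/3.
θ̂ = (0.0625·7 + (49/3)·6.05) / (0.0625 + 49/3) = (23821/240)/(787/48) = 23821/3935 ≈ 6.054.

θ̂_MAP = 6.054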